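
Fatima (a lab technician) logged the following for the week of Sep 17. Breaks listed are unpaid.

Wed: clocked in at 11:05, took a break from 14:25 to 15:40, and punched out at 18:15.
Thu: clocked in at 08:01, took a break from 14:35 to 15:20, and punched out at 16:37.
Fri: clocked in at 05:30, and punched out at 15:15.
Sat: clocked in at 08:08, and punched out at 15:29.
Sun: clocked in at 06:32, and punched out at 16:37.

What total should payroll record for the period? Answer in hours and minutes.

40 h 57 min

Wed: 11:05–18:15 = 7 h 10 min; less 75 min break → 5 h 55 min
Thu: 08:01–16:37 = 8 h 36 min; less 45 min break → 7 h 51 min
Fri: 05:30–15:15 = 9 h 45 min
Sat: 08:08–15:29 = 7 h 21 min
Sun: 06:32–16:37 = 10 h 5 min
Total: 5 h 55 min + 7 h 51 min + 9 h 45 min + 7 h 21 min + 10 h 5 min = 40 h 57 min.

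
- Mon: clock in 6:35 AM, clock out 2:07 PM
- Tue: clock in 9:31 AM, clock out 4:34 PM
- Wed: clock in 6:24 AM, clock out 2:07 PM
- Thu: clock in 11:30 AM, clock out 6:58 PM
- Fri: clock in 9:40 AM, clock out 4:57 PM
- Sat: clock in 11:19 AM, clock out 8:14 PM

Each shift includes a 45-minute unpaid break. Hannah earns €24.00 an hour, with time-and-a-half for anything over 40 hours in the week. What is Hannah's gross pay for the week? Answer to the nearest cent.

€1012.80

Mon: 6:35 AM–2:07 PM = 7 h 32 min; less 45 min break → 6 h 47 min
Tue: 9:31 AM–4:34 PM = 7 h 3 min; less 45 min break → 6 h 18 min
Wed: 6:24 AM–2:07 PM = 7 h 43 min; less 45 min break → 6 h 58 min
Thu: 11:30 AM–6:58 PM = 7 h 28 min; less 45 min break → 6 h 43 min
Fri: 9:40 AM–4:57 PM = 7 h 17 min; less 45 min break → 6 h 32 min
Sat: 11:19 AM–8:14 PM = 8 h 55 min; less 45 min break → 8 h 10 min
Total worked: 41 h 28 min = 2488 min.
Regular 40 h 0 min = 2400 min at €24.00/h; overtime 1 h 28 min = 88 min at €36.00/h.
Pay = (2400 × €24.00 + 88 × €36.00) ÷ 60 = €1012.80.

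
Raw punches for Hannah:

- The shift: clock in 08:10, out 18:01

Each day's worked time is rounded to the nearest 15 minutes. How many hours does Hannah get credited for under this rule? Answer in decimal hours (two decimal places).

The shift: 08:10–18:01 = 9 h 51 min → rounds to 9 h 45 min

9.75 hours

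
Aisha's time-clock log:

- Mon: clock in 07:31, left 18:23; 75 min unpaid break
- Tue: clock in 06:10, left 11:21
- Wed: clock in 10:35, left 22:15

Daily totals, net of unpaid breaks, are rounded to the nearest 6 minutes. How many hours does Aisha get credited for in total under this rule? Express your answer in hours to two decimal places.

26.50 hours

Mon: 07:31–18:23 = 10 h 52 min − 75 min = 9 h 37 min → rounds to 9 h 36 min
Tue: 06:10–11:21 = 5 h 11 min → rounds to 5 h 12 min
Wed: 10:35–22:15 = 11 h 40 min → rounds to 11 h 42 min
Total credited: 26 h 30 min.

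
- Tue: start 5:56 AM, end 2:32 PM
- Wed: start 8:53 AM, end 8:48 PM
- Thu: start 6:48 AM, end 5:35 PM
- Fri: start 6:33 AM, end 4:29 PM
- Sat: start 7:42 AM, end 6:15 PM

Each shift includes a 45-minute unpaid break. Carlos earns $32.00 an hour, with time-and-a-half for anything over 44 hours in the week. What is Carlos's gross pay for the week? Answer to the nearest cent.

Tue: 5:56 AM–2:32 PM = 8 h 36 min; less 45 min break → 7 h 51 min
Wed: 8:53 AM–8:48 PM = 11 h 55 min; less 45 min break → 11 h 10 min
Thu: 6:48 AM–5:35 PM = 10 h 47 min; less 45 min break → 10 h 2 min
Fri: 6:33 AM–4:29 PM = 9 h 56 min; less 45 min break → 9 h 11 min
Sat: 7:42 AM–6:15 PM = 10 h 33 min; less 45 min break → 9 h 48 min
Total worked: 48 h 2 min = 2882 min.
Regular 44 h 0 min = 2640 min at $32.00/h; overtime 4 h 2 min = 242 min at $48.00/h.
Pay = (2640 × $32.00 + 242 × $48.00) ÷ 60 = $1601.60.

$1601.60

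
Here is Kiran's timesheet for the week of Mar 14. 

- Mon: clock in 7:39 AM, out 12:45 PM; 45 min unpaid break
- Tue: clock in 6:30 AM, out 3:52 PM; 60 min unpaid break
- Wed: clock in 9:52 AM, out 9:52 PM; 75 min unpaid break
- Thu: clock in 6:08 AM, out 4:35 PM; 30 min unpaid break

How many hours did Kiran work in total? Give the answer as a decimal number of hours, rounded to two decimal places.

33.42 hours

Mon: 7:39 AM–12:45 PM = 5 h 6 min; less 45 min break → 4 h 21 min
Tue: 6:30 AM–3:52 PM = 9 h 22 min; less 60 min break → 8 h 22 min
Wed: 9:52 AM–9:52 PM = 12 h 0 min; less 75 min break → 10 h 45 min
Thu: 6:08 AM–4:35 PM = 10 h 27 min; less 30 min break → 9 h 57 min
Total: 4 h 21 min + 8 h 22 min + 10 h 45 min + 9 h 57 min = 33 h 25 min.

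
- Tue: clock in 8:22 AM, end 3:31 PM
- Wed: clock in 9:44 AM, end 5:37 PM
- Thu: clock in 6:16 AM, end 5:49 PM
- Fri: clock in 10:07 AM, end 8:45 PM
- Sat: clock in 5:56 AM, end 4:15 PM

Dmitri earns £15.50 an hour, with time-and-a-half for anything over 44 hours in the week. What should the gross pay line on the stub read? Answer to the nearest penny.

£764.15

Tue: 8:22 AM–3:31 PM = 7 h 9 min
Wed: 9:44 AM–5:37 PM = 7 h 53 min
Thu: 6:16 AM–5:49 PM = 11 h 33 min
Fri: 10:07 AM–8:45 PM = 10 h 38 min
Sat: 5:56 AM–4:15 PM = 10 h 19 min
Total worked: 47 h 32 min = 2852 min.
Regular 44 h 0 min = 2640 min at £15.50/h; overtime 3 h 32 min = 212 min at £23.25/h.
Pay = (2640 × £15.50 + 212 × £23.25) ÷ 60 = £764.15.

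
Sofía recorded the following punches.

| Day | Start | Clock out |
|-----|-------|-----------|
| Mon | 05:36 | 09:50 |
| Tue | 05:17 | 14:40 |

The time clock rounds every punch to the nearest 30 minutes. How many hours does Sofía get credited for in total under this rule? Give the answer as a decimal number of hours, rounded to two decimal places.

Mon: in 05:36→05:30, out 09:50→10:00; 4 h 30 min
Tue: in 05:17→05:30, out 14:40→14:30; 9 h 0 min
Total credited: 13 h 30 min.

13.50 hours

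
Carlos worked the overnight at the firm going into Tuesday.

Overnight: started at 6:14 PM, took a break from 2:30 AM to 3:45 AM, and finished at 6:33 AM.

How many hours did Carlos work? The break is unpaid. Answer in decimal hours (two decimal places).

11.07 hours

Overnight: 6:14 PM → midnight = 5 h 46 min; midnight → 6:33 AM = 6 h 33 min; span 12 h 19 min; less 75 min break → 11 h 4 min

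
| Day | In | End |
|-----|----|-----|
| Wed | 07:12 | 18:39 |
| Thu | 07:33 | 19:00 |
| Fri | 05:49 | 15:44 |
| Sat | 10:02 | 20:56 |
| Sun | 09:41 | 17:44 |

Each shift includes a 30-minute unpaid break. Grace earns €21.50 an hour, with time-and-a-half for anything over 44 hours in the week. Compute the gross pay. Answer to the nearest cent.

€1115.85

Wed: 07:12–18:39 = 11 h 27 min; less 30 min break → 10 h 57 min
Thu: 07:33–19:00 = 11 h 27 min; less 30 min break → 10 h 57 min
Fri: 05:49–15:44 = 9 h 55 min; less 30 min break → 9 h 25 min
Sat: 10:02–20:56 = 10 h 54 min; less 30 min break → 10 h 24 min
Sun: 09:41–17:44 = 8 h 3 min; less 30 min break → 7 h 33 min
Total worked: 49 h 16 min = 2956 min.
Regular 44 h 0 min = 2640 min at €21.50/h; overtime 5 h 16 min = 316 min at €32.25/h.
Pay = (2640 × €21.50 + 316 × €32.25) ÷ 60 = €1115.85.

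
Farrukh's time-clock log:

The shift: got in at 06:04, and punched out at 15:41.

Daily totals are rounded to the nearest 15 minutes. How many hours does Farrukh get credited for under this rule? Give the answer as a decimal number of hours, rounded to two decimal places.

9.50 hours

The shift: 06:04–15:41 = 9 h 37 min → rounds to 9 h 30 min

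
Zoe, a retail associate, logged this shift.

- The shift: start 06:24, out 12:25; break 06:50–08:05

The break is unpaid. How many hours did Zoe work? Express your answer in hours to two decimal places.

4.77 hours

The shift: 06:24–12:25 = 6 h 1 min; less 75 min break → 4 h 46 min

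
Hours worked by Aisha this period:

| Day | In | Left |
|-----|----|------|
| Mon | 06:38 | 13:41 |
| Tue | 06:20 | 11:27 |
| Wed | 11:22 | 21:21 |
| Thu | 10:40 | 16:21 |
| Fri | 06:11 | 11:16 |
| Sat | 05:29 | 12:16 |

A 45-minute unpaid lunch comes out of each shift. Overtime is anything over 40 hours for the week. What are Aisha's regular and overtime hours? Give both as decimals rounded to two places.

Regular 35.20 hours, overtime 0.00 hours

Mon: 06:38–13:41 = 7 h 3 min; less 45 min break → 6 h 18 min
Tue: 06:20–11:27 = 5 h 7 min; less 45 min break → 4 h 22 min
Wed: 11:22–21:21 = 9 h 59 min; less 45 min break → 9 h 14 min
Thu: 10:40–16:21 = 5 h 41 min; less 45 min break → 4 h 56 min
Fri: 06:11–11:16 = 5 h 5 min; less 45 min break → 4 h 20 min
Sat: 05:29–12:16 = 6 h 47 min; less 45 min break → 6 h 2 min
Total worked: 35 h 12 min = 35.20 h.
Threshold 40 h → overtime 0 h 0 min, regular 35 h 12 min.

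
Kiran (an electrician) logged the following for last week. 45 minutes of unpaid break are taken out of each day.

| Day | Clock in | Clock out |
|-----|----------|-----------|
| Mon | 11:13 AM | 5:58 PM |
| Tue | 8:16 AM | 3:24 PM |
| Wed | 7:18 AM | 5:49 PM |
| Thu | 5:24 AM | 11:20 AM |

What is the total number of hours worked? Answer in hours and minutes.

27 h 20 min

Mon: 11:13 AM–5:58 PM = 6 h 45 min; less 45 min break → 6 h 0 min
Tue: 8:16 AM–3:24 PM = 7 h 8 min; less 45 min break → 6 h 23 min
Wed: 7:18 AM–5:49 PM = 10 h 31 min; less 45 min break → 9 h 46 min
Thu: 5:24 AM–11:20 AM = 5 h 56 min; less 45 min break → 5 h 11 min
Total: 6 h 0 min + 6 h 23 min + 9 h 46 min + 5 h 11 min = 27 h 20 min.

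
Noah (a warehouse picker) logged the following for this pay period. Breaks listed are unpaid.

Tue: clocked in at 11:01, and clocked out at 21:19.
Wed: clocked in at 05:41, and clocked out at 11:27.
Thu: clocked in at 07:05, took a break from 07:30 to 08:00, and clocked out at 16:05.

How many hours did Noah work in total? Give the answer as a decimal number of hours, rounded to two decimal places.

Tue: 11:01–21:19 = 10 h 18 min
Wed: 05:41–11:27 = 5 h 46 min
Thu: 07:05–16:05 = 9 h 0 min; less 30 min break → 8 h 30 min
Total: 10 h 18 min + 5 h 46 min + 8 h 30 min = 24 h 34 min.

24.57 hours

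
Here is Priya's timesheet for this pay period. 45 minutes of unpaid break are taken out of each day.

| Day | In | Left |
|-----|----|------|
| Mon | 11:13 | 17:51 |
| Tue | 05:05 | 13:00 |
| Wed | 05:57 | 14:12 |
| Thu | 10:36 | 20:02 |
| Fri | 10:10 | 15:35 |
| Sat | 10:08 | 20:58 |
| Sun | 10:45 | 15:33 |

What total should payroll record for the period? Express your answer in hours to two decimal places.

Mon: 11:13–17:51 = 6 h 38 min; less 45 min break → 5 h 53 min
Tue: 05:05–13:00 = 7 h 55 min; less 45 min break → 7 h 10 min
Wed: 05:57–14:12 = 8 h 15 min; less 45 min break → 7 h 30 min
Thu: 10:36–20:02 = 9 h 26 min; less 45 min break → 8 h 41 min
Fri: 10:10–15:35 = 5 h 25 min; less 45 min break → 4 h 40 min
Sat: 10:08–20:58 = 10 h 50 min; less 45 min break → 10 h 5 min
Sun: 10:45–15:33 = 4 h 48 min; less 45 min break → 4 h 3 min
Total: 5 h 53 min + 7 h 10 min + 7 h 30 min + 8 h 41 min + 4 h 40 min + 10 h 5 min + 4 h 3 min = 48 h 2 min.

48.03 hours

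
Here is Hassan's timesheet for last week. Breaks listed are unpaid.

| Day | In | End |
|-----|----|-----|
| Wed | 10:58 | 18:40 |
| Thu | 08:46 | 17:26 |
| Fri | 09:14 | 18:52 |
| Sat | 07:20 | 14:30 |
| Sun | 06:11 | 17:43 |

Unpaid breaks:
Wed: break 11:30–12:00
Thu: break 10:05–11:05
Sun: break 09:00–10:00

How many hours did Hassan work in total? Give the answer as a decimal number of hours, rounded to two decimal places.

42.20 hours

Wed: 10:58–18:40 = 7 h 42 min; less 30 min break → 7 h 12 min
Thu: 08:46–17:26 = 8 h 40 min; less 60 min break → 7 h 40 min
Fri: 09:14–18:52 = 9 h 38 min
Sat: 07:20–14:30 = 7 h 10 min
Sun: 06:11–17:43 = 11 h 32 min; less 60 min break → 10 h 32 min
Total: 7 h 12 min + 7 h 40 min + 9 h 38 min + 7 h 10 min + 10 h 32 min = 42 h 12 min.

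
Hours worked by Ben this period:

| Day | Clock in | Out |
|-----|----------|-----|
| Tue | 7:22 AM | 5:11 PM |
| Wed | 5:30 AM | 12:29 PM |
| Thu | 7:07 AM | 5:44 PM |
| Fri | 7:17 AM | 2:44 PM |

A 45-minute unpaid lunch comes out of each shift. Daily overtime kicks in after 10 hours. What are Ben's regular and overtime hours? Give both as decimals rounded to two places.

Tue: 7:22 AM–5:11 PM = 9 h 49 min; less 45 min break → 9 h 4 min
Wed: 5:30 AM–12:29 PM = 6 h 59 min; less 45 min break → 6 h 14 min
Thu: 7:07 AM–5:44 PM = 10 h 37 min; less 45 min break → 9 h 52 min
Fri: 7:17 AM–2:44 PM = 7 h 27 min; less 45 min break → 6 h 42 min
Tue reg 9 h 4 min / OT 0 h 0 min; Wed reg 6 h 14 min / OT 0 h 0 min; Thu reg 9 h 52 min / OT 0 h 0 min; Fri reg 6 h 42 min / OT 0 h 0 min.
Totals: regular 31 h 52 min, overtime 0 h 0 min.

Regular 31.87 hours, overtime 0.00 hours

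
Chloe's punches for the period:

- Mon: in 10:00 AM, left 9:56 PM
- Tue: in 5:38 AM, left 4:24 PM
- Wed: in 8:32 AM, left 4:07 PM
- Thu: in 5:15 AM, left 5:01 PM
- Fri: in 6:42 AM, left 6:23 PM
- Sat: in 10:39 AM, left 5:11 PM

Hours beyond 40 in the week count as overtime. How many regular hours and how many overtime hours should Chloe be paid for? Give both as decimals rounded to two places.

Regular 40.00 hours, overtime 20.27 hours

Mon: 10:00 AM–9:56 PM = 11 h 56 min
Tue: 5:38 AM–4:24 PM = 10 h 46 min
Wed: 8:32 AM–4:07 PM = 7 h 35 min
Thu: 5:15 AM–5:01 PM = 11 h 46 min
Fri: 6:42 AM–6:23 PM = 11 h 41 min
Sat: 10:39 AM–5:11 PM = 6 h 32 min
Total worked: 60 h 16 min = 60.27 h.
Threshold 40 h → overtime 20 h 16 min, regular 40 h 0 min.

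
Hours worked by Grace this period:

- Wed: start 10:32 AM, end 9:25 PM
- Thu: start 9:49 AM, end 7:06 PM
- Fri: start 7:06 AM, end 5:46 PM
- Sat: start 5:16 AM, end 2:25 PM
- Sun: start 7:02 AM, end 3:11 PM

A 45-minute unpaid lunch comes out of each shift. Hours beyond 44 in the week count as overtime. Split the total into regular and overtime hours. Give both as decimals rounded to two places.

Wed: 10:32 AM–9:25 PM = 10 h 53 min; less 45 min break → 10 h 8 min
Thu: 9:49 AM–7:06 PM = 9 h 17 min; less 45 min break → 8 h 32 min
Fri: 7:06 AM–5:46 PM = 10 h 40 min; less 45 min break → 9 h 55 min
Sat: 5:16 AM–2:25 PM = 9 h 9 min; less 45 min break → 8 h 24 min
Sun: 7:02 AM–3:11 PM = 8 h 9 min; less 45 min break → 7 h 24 min
Total worked: 44 h 23 min = 44.38 h.
Threshold 44 h → overtime 0 h 23 min, regular 44 h 0 min.

Regular 44.00 hours, overtime 0.38 hours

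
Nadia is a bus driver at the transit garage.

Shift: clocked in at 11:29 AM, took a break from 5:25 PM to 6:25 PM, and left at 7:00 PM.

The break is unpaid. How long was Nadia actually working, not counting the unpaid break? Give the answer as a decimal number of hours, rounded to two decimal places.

Shift: 11:29 AM–7:00 PM = 7 h 31 min; less 60 min break → 6 h 31 min

6.52 hours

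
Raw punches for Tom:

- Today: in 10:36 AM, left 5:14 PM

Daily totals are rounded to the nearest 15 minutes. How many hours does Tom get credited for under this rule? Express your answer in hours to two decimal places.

6.75 hours

Today: 10:36 AM–5:14 PM = 6 h 38 min → rounds to 6 h 45 min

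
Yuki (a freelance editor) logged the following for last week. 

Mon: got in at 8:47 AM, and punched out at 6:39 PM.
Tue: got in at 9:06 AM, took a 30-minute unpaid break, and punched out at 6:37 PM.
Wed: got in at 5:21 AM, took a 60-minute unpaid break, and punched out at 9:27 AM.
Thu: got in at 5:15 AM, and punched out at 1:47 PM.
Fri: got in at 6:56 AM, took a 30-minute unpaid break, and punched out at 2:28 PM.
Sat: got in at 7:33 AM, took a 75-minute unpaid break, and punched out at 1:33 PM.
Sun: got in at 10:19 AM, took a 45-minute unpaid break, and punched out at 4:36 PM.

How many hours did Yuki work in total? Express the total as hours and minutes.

Mon: 8:47 AM–6:39 PM = 9 h 52 min
Tue: 9:06 AM–6:37 PM = 9 h 31 min; less 30 min break → 9 h 1 min
Wed: 5:21 AM–9:27 AM = 4 h 6 min; less 60 min break → 3 h 6 min
Thu: 5:15 AM–1:47 PM = 8 h 32 min
Fri: 6:56 AM–2:28 PM = 7 h 32 min; less 30 min break → 7 h 2 min
Sat: 7:33 AM–1:33 PM = 6 h 0 min; less 75 min break → 4 h 45 min
Sun: 10:19 AM–4:36 PM = 6 h 17 min; less 45 min break → 5 h 32 min
Total: 9 h 52 min + 9 h 1 min + 3 h 6 min + 8 h 32 min + 7 h 2 min + 4 h 45 min + 5 h 32 min = 47 h 50 min.

47 h 50 min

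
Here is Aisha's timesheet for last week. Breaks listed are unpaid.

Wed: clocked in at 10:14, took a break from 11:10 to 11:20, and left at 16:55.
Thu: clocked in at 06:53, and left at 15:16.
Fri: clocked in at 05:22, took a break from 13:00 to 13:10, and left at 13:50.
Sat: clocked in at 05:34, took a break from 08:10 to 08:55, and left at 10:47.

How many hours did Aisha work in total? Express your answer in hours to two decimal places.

27.67 hours

Wed: 10:14–16:55 = 6 h 41 min; less 10 min break → 6 h 31 min
Thu: 06:53–15:16 = 8 h 23 min
Fri: 05:22–13:50 = 8 h 28 min; less 10 min break → 8 h 18 min
Sat: 05:34–10:47 = 5 h 13 min; less 45 min break → 4 h 28 min
Total: 6 h 31 min + 8 h 23 min + 8 h 18 min + 4 h 28 min = 27 h 40 min.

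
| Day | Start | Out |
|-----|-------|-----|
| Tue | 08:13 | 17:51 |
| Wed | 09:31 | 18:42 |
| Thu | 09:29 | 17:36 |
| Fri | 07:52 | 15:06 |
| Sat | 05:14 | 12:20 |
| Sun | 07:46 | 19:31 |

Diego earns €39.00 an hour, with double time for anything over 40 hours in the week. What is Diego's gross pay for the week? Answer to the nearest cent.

Tue: 08:13–17:51 = 9 h 38 min
Wed: 09:31–18:42 = 9 h 11 min
Thu: 09:29–17:36 = 8 h 7 min
Fri: 07:52–15:06 = 7 h 14 min
Sat: 05:14–12:20 = 7 h 6 min
Sun: 07:46–19:31 = 11 h 45 min
Total worked: 53 h 1 min = 3181 min.
Regular 40 h 0 min = 2400 min at €39.00/h; overtime 13 h 1 min = 781 min at €78.00/h.
Pay = (2400 × €39.00 + 781 × €78.00) ÷ 60 = €2575.30.

€2575.30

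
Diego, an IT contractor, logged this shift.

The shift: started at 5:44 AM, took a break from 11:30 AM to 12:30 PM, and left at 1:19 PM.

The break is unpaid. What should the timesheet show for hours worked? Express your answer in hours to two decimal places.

The shift: 5:44 AM–1:19 PM = 7 h 35 min; less 60 min break → 6 h 35 min

6.58 hours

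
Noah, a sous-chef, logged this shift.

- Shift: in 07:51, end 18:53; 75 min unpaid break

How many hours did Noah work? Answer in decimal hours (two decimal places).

9.78 hours

Shift: 07:51–18:53 = 11 h 2 min; less 75 min break → 9 h 47 min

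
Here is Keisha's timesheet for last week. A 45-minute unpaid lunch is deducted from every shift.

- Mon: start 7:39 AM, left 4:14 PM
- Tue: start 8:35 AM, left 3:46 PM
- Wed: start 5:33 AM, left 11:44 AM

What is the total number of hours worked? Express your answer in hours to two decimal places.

Mon: 7:39 AM–4:14 PM = 8 h 35 min; less 45 min break → 7 h 50 min
Tue: 8:35 AM–3:46 PM = 7 h 11 min; less 45 min break → 6 h 26 min
Wed: 5:33 AM–11:44 AM = 6 h 11 min; less 45 min break → 5 h 26 min
Total: 7 h 50 min + 6 h 26 min + 5 h 26 min = 19 h 42 min.

19.70 hours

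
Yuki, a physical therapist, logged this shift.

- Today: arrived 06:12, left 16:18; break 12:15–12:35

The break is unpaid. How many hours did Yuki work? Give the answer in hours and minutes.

9 h 46 min

Today: 06:12–16:18 = 10 h 6 min; less 20 min break → 9 h 46 min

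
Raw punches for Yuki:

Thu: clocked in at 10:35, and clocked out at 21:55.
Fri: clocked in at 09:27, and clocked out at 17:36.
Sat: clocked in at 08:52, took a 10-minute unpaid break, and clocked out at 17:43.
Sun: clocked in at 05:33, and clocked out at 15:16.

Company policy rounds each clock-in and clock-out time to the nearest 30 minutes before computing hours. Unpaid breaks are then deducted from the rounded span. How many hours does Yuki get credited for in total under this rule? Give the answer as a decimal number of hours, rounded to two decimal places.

Thu: in 10:35→10:30, out 21:55→22:00; 11 h 30 min
Fri: in 09:27→09:30, out 17:36→17:30; 8 h 0 min
Sat: in 08:52→09:00, out 17:43→17:30; 8 h 30 min − 10 min = 8 h 20 min
Sun: in 05:33→05:30, out 15:16→15:30; 10 h 0 min
Total credited: 37 h 50 min.

37.83 hours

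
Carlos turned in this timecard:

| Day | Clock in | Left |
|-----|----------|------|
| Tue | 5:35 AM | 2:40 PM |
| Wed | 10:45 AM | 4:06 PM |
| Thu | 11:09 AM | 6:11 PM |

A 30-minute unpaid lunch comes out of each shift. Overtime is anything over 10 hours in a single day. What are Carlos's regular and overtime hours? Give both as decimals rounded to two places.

Regular 19.97 hours, overtime 0.00 hours

Tue: 5:35 AM–2:40 PM = 9 h 5 min; less 30 min break → 8 h 35 min
Wed: 10:45 AM–4:06 PM = 5 h 21 min; less 30 min break → 4 h 51 min
Thu: 11:09 AM–6:11 PM = 7 h 2 min; less 30 min break → 6 h 32 min
Tue reg 8 h 35 min / OT 0 h 0 min; Wed reg 4 h 51 min / OT 0 h 0 min; Thu reg 6 h 32 min / OT 0 h 0 min.
Totals: regular 19 h 58 min, overtime 0 h 0 min.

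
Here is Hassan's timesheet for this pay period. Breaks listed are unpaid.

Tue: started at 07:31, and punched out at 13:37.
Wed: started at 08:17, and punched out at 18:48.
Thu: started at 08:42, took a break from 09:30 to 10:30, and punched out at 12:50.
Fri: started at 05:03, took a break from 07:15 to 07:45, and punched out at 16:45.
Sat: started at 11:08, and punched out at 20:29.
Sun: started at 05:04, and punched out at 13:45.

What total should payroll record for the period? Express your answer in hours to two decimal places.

48.98 hours

Tue: 07:31–13:37 = 6 h 6 min
Wed: 08:17–18:48 = 10 h 31 min
Thu: 08:42–12:50 = 4 h 8 min; less 60 min break → 3 h 8 min
Fri: 05:03–16:45 = 11 h 42 min; less 30 min break → 11 h 12 min
Sat: 11:08–20:29 = 9 h 21 min
Sun: 05:04–13:45 = 8 h 41 min
Total: 6 h 6 min + 10 h 31 min + 3 h 8 min + 11 h 12 min + 9 h 21 min + 8 h 41 min = 48 h 59 min.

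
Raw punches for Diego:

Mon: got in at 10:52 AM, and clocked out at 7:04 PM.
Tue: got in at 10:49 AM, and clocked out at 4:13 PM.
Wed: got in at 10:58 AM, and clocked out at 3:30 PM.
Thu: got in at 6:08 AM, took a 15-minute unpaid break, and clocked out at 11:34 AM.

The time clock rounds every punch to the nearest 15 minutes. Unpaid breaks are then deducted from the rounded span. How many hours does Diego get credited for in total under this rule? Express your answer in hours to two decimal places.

23.25 hours

Mon: in 10:52 AM→10:45 AM, out 7:04 PM→7:00 PM; 8 h 15 min
Tue: in 10:49 AM→10:45 AM, out 4:13 PM→4:15 PM; 5 h 30 min
Wed: in 10:58 AM→11:00 AM, out 3:30 PM→3:30 PM; 4 h 30 min
Thu: in 6:08 AM→6:15 AM, out 11:34 AM→11:30 AM; 5 h 15 min − 15 min = 5 h 0 min
Total credited: 23 h 15 min.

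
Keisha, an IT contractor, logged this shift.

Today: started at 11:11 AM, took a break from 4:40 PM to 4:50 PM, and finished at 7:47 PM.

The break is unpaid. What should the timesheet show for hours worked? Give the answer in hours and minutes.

8 h 26 min

Today: 11:11 AM–7:47 PM = 8 h 36 min; less 10 min break → 8 h 26 min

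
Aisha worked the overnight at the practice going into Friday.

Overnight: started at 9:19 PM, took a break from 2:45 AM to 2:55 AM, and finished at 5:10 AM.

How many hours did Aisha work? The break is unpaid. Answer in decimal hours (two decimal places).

7.68 hours

Overnight: 9:19 PM → midnight = 2 h 41 min; midnight → 5:10 AM = 5 h 10 min; span 7 h 51 min; less 10 min break → 7 h 41 min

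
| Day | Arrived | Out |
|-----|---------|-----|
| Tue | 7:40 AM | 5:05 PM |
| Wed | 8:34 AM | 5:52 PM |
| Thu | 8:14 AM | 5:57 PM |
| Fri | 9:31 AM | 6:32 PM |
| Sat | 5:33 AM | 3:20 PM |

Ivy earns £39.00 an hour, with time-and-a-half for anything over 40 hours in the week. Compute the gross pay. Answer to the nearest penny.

Tue: 7:40 AM–5:05 PM = 9 h 25 min
Wed: 8:34 AM–5:52 PM = 9 h 18 min
Thu: 8:14 AM–5:57 PM = 9 h 43 min
Fri: 9:31 AM–6:32 PM = 9 h 1 min
Sat: 5:33 AM–3:20 PM = 9 h 47 min
Total worked: 47 h 14 min = 2834 min.
Regular 40 h 0 min = 2400 min at £39.00/h; overtime 7 h 14 min = 434 min at £58.50/h.
Pay = (2400 × £39.00 + 434 × £58.50) ÷ 60 = £1983.15.

£1983.15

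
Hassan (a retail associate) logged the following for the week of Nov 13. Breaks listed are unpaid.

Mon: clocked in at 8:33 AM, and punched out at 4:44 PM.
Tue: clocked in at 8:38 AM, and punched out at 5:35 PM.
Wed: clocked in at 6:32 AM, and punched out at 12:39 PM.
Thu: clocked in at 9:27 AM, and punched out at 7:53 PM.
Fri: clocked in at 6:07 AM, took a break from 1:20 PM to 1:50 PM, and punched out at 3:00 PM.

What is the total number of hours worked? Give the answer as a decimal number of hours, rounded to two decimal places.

42.07 hours

Mon: 8:33 AM–4:44 PM = 8 h 11 min
Tue: 8:38 AM–5:35 PM = 8 h 57 min
Wed: 6:32 AM–12:39 PM = 6 h 7 min
Thu: 9:27 AM–7:53 PM = 10 h 26 min
Fri: 6:07 AM–3:00 PM = 8 h 53 min; less 30 min break → 8 h 23 min
Total: 8 h 11 min + 8 h 57 min + 6 h 7 min + 10 h 26 min + 8 h 23 min = 42 h 4 min.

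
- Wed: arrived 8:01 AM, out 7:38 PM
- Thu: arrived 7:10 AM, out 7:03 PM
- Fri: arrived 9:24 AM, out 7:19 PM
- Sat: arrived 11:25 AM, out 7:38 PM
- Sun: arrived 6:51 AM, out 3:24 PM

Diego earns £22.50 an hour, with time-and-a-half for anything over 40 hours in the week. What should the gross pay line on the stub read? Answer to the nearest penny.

£1243.69

Wed: 8:01 AM–7:38 PM = 11 h 37 min
Thu: 7:10 AM–7:03 PM = 11 h 53 min
Fri: 9:24 AM–7:19 PM = 9 h 55 min
Sat: 11:25 AM–7:38 PM = 8 h 13 min
Sun: 6:51 AM–3:24 PM = 8 h 33 min
Total worked: 50 h 11 min = 3011 min.
Regular 40 h 0 min = 2400 min at £22.50/h; overtime 10 h 11 min = 611 min at £33.75/h.
Pay = (2400 × £22.50 + 611 × £33.75) ÷ 60 = £1243.69.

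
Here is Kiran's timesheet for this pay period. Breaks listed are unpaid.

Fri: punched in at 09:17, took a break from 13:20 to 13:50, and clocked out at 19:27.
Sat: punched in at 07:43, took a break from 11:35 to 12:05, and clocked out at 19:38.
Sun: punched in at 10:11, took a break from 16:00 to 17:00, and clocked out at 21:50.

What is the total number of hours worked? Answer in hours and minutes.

Fri: 09:17–19:27 = 10 h 10 min; less 30 min break → 9 h 40 min
Sat: 07:43–19:38 = 11 h 55 min; less 30 min break → 11 h 25 min
Sun: 10:11–21:50 = 11 h 39 min; less 60 min break → 10 h 39 min
Total: 9 h 40 min + 11 h 25 min + 10 h 39 min = 31 h 44 min.

31 h 44 min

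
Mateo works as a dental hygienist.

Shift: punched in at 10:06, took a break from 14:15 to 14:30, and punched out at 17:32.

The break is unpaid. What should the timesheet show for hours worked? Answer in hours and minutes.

Shift: 10:06–17:32 = 7 h 26 min; less 15 min break → 7 h 11 min

7 h 11 min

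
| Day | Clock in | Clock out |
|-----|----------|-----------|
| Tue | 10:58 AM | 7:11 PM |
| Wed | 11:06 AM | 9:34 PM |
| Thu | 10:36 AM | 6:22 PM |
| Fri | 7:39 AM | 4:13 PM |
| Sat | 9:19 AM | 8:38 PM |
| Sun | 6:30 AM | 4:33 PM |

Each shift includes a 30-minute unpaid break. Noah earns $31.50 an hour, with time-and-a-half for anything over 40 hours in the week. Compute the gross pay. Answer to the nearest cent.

Tue: 10:58 AM–7:11 PM = 8 h 13 min; less 30 min break → 7 h 43 min
Wed: 11:06 AM–9:34 PM = 10 h 28 min; less 30 min break → 9 h 58 min
Thu: 10:36 AM–6:22 PM = 7 h 46 min; less 30 min break → 7 h 16 min
Fri: 7:39 AM–4:13 PM = 8 h 34 min; less 30 min break → 8 h 4 min
Sat: 9:19 AM–8:38 PM = 11 h 19 min; less 30 min break → 10 h 49 min
Sun: 6:30 AM–4:33 PM = 10 h 3 min; less 30 min break → 9 h 33 min
Total worked: 53 h 23 min = 3203 min.
Regular 40 h 0 min = 2400 min at $31.50/h; overtime 13 h 23 min = 803 min at $47.25/h.
Pay = (2400 × $31.50 + 803 × $47.25) ÷ 60 = $1892.36.

$1892.36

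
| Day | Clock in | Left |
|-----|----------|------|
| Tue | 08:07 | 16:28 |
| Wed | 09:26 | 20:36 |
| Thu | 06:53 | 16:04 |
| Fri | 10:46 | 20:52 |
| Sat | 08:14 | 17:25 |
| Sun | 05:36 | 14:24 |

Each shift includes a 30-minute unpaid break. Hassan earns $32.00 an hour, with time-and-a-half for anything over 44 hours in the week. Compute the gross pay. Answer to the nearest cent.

$1877.60

Tue: 08:07–16:28 = 8 h 21 min; less 30 min break → 7 h 51 min
Wed: 09:26–20:36 = 11 h 10 min; less 30 min break → 10 h 40 min
Thu: 06:53–16:04 = 9 h 11 min; less 30 min break → 8 h 41 min
Fri: 10:46–20:52 = 10 h 6 min; less 30 min break → 9 h 36 min
Sat: 08:14–17:25 = 9 h 11 min; less 30 min break → 8 h 41 min
Sun: 05:36–14:24 = 8 h 48 min; less 30 min break → 8 h 18 min
Total worked: 53 h 47 min = 3227 min.
Regular 44 h 0 min = 2640 min at $32.00/h; overtime 9 h 47 min = 587 min at $48.00/h.
Pay = (2640 × $32.00 + 587 × $48.00) ÷ 60 = $1877.60.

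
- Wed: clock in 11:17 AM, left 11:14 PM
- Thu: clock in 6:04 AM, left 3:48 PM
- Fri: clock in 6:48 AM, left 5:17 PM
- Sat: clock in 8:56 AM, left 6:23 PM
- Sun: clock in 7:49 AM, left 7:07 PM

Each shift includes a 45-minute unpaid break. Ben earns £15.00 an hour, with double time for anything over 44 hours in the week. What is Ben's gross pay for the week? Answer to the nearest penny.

Wed: 11:17 AM–11:14 PM = 11 h 57 min; less 45 min break → 11 h 12 min
Thu: 6:04 AM–3:48 PM = 9 h 44 min; less 45 min break → 8 h 59 min
Fri: 6:48 AM–5:17 PM = 10 h 29 min; less 45 min break → 9 h 44 min
Sat: 8:56 AM–6:23 PM = 9 h 27 min; less 45 min break → 8 h 42 min
Sun: 7:49 AM–7:07 PM = 11 h 18 min; less 45 min break → 10 h 33 min
Total worked: 49 h 10 min = 2950 min.
Regular 44 h 0 min = 2640 min at £15.00/h; overtime 5 h 10 min = 310 min at £30.00/h.
Pay = (2640 × £15.00 + 310 × £30.00) ÷ 60 = £815.00.

£815.00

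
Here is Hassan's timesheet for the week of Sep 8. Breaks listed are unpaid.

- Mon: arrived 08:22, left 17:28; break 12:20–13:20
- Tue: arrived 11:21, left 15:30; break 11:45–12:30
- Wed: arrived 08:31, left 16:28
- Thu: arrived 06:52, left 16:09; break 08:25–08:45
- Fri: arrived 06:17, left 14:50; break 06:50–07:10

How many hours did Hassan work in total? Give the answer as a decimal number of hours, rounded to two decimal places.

36.62 hours

Mon: 08:22–17:28 = 9 h 6 min; less 60 min break → 8 h 6 min
Tue: 11:21–15:30 = 4 h 9 min; less 45 min break → 3 h 24 min
Wed: 08:31–16:28 = 7 h 57 min
Thu: 06:52–16:09 = 9 h 17 min; less 20 min break → 8 h 57 min
Fri: 06:17–14:50 = 8 h 33 min; less 20 min break → 8 h 13 min
Total: 8 h 6 min + 3 h 24 min + 7 h 57 min + 8 h 57 min + 8 h 13 min = 36 h 37 min.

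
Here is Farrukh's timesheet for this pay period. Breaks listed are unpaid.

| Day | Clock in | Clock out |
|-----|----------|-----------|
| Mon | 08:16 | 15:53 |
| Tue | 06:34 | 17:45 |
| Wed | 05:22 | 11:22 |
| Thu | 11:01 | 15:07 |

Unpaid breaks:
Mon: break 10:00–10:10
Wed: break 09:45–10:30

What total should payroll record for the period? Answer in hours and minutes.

27 h 59 min

Mon: 08:16–15:53 = 7 h 37 min; less 10 min break → 7 h 27 min
Tue: 06:34–17:45 = 11 h 11 min
Wed: 05:22–11:22 = 6 h 0 min; less 45 min break → 5 h 15 min
Thu: 11:01–15:07 = 4 h 6 min
Total: 7 h 27 min + 11 h 11 min + 5 h 15 min + 4 h 6 min = 27 h 59 min.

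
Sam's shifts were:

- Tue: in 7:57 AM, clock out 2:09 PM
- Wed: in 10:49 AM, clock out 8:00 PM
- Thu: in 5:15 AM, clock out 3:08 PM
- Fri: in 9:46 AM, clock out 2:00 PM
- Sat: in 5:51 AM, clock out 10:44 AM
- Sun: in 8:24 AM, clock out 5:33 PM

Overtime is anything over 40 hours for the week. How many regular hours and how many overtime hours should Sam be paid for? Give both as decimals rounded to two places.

Regular 40.00 hours, overtime 3.53 hours

Tue: 7:57 AM–2:09 PM = 6 h 12 min
Wed: 10:49 AM–8:00 PM = 9 h 11 min
Thu: 5:15 AM–3:08 PM = 9 h 53 min
Fri: 9:46 AM–2:00 PM = 4 h 14 min
Sat: 5:51 AM–10:44 AM = 4 h 53 min
Sun: 8:24 AM–5:33 PM = 9 h 9 min
Total worked: 43 h 32 min = 43.53 h.
Threshold 40 h → overtime 3 h 32 min, regular 40 h 0 min.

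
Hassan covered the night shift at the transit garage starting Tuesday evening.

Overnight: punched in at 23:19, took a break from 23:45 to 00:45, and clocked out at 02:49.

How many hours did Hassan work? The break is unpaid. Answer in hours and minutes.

2 h 30 min

Overnight: 23:19 → midnight = 0 h 41 min; midnight → 02:49 = 2 h 49 min; span 3 h 30 min; less 60 min break → 2 h 30 min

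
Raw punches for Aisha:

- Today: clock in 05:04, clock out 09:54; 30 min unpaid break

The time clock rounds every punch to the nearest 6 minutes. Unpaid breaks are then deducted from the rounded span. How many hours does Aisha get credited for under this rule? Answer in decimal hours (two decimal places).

4.30 hours

Today: in 05:04→05:06, out 09:54→09:54; 4 h 48 min − 30 min = 4 h 18 min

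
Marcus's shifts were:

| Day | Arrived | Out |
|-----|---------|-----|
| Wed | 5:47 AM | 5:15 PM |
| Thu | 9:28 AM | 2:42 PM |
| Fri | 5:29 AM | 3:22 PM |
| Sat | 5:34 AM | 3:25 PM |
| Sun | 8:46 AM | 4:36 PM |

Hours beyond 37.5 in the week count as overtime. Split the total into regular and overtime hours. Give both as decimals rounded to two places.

Regular 37.50 hours, overtime 6.77 hours

Wed: 5:47 AM–5:15 PM = 11 h 28 min
Thu: 9:28 AM–2:42 PM = 5 h 14 min
Fri: 5:29 AM–3:22 PM = 9 h 53 min
Sat: 5:34 AM–3:25 PM = 9 h 51 min
Sun: 8:46 AM–4:36 PM = 7 h 50 min
Total worked: 44 h 16 min = 44.27 h.
Threshold 37.5 h → overtime 6 h 46 min, regular 37 h 30 min.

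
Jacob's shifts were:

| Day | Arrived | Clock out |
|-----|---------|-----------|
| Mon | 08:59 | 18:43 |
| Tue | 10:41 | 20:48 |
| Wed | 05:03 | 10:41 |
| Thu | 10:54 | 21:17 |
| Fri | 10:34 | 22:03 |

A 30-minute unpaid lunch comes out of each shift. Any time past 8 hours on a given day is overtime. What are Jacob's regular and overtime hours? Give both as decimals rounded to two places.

Mon: 08:59–18:43 = 9 h 44 min; less 30 min break → 9 h 14 min
Tue: 10:41–20:48 = 10 h 7 min; less 30 min break → 9 h 37 min
Wed: 05:03–10:41 = 5 h 38 min; less 30 min break → 5 h 8 min
Thu: 10:54–21:17 = 10 h 23 min; less 30 min break → 9 h 53 min
Fri: 10:34–22:03 = 11 h 29 min; less 30 min break → 10 h 59 min
Mon reg 8 h 0 min / OT 1 h 14 min; Tue reg 8 h 0 min / OT 1 h 37 min; Wed reg 5 h 8 min / OT 0 h 0 min; Thu reg 8 h 0 min / OT 1 h 53 min; Fri reg 8 h 0 min / OT 2 h 59 min.
Totals: regular 37 h 8 min, overtime 7 h 43 min.

Regular 37.13 hours, overtime 7.72 hours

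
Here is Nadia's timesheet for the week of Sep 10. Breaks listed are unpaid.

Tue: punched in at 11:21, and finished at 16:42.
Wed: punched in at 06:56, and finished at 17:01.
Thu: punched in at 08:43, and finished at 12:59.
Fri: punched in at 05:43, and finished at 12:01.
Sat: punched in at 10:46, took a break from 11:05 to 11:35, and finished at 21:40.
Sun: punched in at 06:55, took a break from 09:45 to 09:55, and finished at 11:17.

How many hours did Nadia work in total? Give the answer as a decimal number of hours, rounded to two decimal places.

40.60 hours

Tue: 11:21–16:42 = 5 h 21 min
Wed: 06:56–17:01 = 10 h 5 min
Thu: 08:43–12:59 = 4 h 16 min
Fri: 05:43–12:01 = 6 h 18 min
Sat: 10:46–21:40 = 10 h 54 min; less 30 min break → 10 h 24 min
Sun: 06:55–11:17 = 4 h 22 min; less 10 min break → 4 h 12 min
Total: 5 h 21 min + 10 h 5 min + 4 h 16 min + 6 h 18 min + 10 h 24 min + 4 h 12 min = 40 h 36 min.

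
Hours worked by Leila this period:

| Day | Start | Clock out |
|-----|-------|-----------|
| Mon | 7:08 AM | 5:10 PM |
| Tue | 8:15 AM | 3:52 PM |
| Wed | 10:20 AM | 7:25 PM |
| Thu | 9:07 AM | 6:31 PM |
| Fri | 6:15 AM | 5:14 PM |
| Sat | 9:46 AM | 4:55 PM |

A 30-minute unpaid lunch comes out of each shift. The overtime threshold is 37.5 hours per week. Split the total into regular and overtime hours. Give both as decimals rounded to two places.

Regular 37.50 hours, overtime 13.77 hours

Mon: 7:08 AM–5:10 PM = 10 h 2 min; less 30 min break → 9 h 32 min
Tue: 8:15 AM–3:52 PM = 7 h 37 min; less 30 min break → 7 h 7 min
Wed: 10:20 AM–7:25 PM = 9 h 5 min; less 30 min break → 8 h 35 min
Thu: 9:07 AM–6:31 PM = 9 h 24 min; less 30 min break → 8 h 54 min
Fri: 6:15 AM–5:14 PM = 10 h 59 min; less 30 min break → 10 h 29 min
Sat: 9:46 AM–4:55 PM = 7 h 9 min; less 30 min break → 6 h 39 min
Total worked: 51 h 16 min = 51.27 h.
Threshold 37.5 h → overtime 13 h 46 min, regular 37 h 30 min.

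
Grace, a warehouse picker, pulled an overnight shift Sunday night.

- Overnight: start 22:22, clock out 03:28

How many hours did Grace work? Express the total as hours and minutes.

5 h 6 min

Overnight: 22:22 → midnight = 1 h 38 min; midnight → 03:28 = 3 h 28 min; span 5 h 6 min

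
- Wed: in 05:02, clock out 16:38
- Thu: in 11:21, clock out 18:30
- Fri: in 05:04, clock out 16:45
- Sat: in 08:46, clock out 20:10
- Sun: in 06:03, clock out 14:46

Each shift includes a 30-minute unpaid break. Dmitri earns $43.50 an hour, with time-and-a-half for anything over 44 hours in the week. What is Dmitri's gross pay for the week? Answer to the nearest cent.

$2178.26

Wed: 05:02–16:38 = 11 h 36 min; less 30 min break → 11 h 6 min
Thu: 11:21–18:30 = 7 h 9 min; less 30 min break → 6 h 39 min
Fri: 05:04–16:45 = 11 h 41 min; less 30 min break → 11 h 11 min
Sat: 08:46–20:10 = 11 h 24 min; less 30 min break → 10 h 54 min
Sun: 06:03–14:46 = 8 h 43 min; less 30 min break → 8 h 13 min
Total worked: 48 h 3 min = 2883 min.
Regular 44 h 0 min = 2640 min at $43.50/h; overtime 4 h 3 min = 243 min at $65.25/h.
Pay = (2640 × $43.50 + 243 × $65.25) ÷ 60 = $2178.26.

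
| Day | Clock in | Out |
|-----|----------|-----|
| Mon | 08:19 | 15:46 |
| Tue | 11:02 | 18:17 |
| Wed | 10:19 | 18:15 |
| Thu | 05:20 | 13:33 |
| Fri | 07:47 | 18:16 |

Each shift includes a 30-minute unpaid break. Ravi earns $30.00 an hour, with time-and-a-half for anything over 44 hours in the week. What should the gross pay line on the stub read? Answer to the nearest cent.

$1165.00

Mon: 08:19–15:46 = 7 h 27 min; less 30 min break → 6 h 57 min
Tue: 11:02–18:17 = 7 h 15 min; less 30 min break → 6 h 45 min
Wed: 10:19–18:15 = 7 h 56 min; less 30 min break → 7 h 26 min
Thu: 05:20–13:33 = 8 h 13 min; less 30 min break → 7 h 43 min
Fri: 07:47–18:16 = 10 h 29 min; less 30 min break → 9 h 59 min
Total worked: 38 h 50 min = 2330 min.
Regular 38 h 50 min = 2330 min at $30.00/h; overtime 0 h 0 min = 0 min at $45.00/h.
Pay = (2330 × $30.00 + 0 × $45.00) ÷ 60 = $1165.00.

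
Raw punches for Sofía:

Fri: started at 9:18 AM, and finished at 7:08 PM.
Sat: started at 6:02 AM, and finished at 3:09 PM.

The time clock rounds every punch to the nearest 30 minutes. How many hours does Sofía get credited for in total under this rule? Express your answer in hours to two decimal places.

18.50 hours

Fri: in 9:18 AM→9:30 AM, out 7:08 PM→7:00 PM; 9 h 30 min
Sat: in 6:02 AM→6:00 AM, out 3:09 PM→3:00 PM; 9 h 0 min
Total credited: 18 h 30 min.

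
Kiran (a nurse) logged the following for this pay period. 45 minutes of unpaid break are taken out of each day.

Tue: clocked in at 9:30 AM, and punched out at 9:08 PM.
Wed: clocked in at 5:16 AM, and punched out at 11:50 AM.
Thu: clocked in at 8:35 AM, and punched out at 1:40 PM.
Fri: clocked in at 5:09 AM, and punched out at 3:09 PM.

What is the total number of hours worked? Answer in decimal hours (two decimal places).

30.28 hours

Tue: 9:30 AM–9:08 PM = 11 h 38 min; less 45 min break → 10 h 53 min
Wed: 5:16 AM–11:50 AM = 6 h 34 min; less 45 min break → 5 h 49 min
Thu: 8:35 AM–1:40 PM = 5 h 5 min; less 45 min break → 4 h 20 min
Fri: 5:09 AM–3:09 PM = 10 h 0 min; less 45 min break → 9 h 15 min
Total: 10 h 53 min + 5 h 49 min + 4 h 20 min + 9 h 15 min = 30 h 17 min.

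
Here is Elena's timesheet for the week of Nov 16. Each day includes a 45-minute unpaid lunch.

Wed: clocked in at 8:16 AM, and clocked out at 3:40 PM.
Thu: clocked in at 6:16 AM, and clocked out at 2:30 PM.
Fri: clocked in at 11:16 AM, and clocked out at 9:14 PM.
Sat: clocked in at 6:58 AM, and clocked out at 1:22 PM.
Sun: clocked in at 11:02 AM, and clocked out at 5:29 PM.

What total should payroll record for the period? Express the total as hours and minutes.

Wed: 8:16 AM–3:40 PM = 7 h 24 min; less 45 min break → 6 h 39 min
Thu: 6:16 AM–2:30 PM = 8 h 14 min; less 45 min break → 7 h 29 min
Fri: 11:16 AM–9:14 PM = 9 h 58 min; less 45 min break → 9 h 13 min
Sat: 6:58 AM–1:22 PM = 6 h 24 min; less 45 min break → 5 h 39 min
Sun: 11:02 AM–5:29 PM = 6 h 27 min; less 45 min break → 5 h 42 min
Total: 6 h 39 min + 7 h 29 min + 9 h 13 min + 5 h 39 min + 5 h 42 min = 34 h 42 min.

34 h 42 min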